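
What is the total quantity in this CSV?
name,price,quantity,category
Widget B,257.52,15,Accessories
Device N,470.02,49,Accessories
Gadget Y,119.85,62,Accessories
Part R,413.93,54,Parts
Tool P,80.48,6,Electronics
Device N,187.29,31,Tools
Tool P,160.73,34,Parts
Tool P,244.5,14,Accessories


Computing total quantity:
Values: [15, 49, 62, 54, 6, 31, 34, 14]
Sum = 265

265


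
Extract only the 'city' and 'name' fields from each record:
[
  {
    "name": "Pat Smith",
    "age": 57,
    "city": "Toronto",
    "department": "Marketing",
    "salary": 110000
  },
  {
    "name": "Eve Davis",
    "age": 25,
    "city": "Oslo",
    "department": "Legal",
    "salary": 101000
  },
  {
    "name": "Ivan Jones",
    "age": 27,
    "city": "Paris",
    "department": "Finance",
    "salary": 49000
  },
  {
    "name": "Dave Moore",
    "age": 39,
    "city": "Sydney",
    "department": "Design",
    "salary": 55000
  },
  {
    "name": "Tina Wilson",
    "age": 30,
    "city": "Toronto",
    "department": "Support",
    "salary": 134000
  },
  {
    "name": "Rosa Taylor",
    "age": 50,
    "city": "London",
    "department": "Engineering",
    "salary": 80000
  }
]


Original: 6 records with fields: name, age, city, department, salary
Keep: ['city', 'name']
Drop: ['age', 'department', 'salary']
Result: 6 records, 2 fields each

[
  {
    "city": "Toronto",
    "name": "Pat Smith"
  },
  {
    "city": "Oslo",
    "name": "Eve Davis"
  },
  {
    "city": "Paris",
    "name": "Ivan Jones"
  },
  {
    "city": "Sydney",
    "name": "Dave Moore"
  },
  {
    "city": "Toronto",
    "name": "Tina Wilson"
  },
  {
    "city": "London",
    "name": "Rosa Taylor"
  }
]


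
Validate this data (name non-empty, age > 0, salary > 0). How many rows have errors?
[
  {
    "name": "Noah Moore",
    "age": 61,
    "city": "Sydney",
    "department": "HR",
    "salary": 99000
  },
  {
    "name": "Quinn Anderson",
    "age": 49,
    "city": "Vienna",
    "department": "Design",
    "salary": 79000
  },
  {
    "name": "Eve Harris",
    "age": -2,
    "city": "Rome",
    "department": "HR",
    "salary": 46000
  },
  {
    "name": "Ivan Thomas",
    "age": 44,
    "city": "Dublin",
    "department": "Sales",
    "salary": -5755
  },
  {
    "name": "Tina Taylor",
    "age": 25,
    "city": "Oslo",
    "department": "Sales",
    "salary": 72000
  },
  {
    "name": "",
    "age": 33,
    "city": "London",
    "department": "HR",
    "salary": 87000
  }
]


Validating 6 records:
Rules: name non-empty, age > 0, salary > 0

  Row 1 (Noah Moore): OK
  Row 2 (Quinn Anderson): OK
  Row 3 (Eve Harris): negative age: -2
  Row 4 (Ivan Thomas): negative salary: -5755
  Row 5 (Tina Taylor): OK
  Row 6 (???): empty name

Total errors: 3

3 errors


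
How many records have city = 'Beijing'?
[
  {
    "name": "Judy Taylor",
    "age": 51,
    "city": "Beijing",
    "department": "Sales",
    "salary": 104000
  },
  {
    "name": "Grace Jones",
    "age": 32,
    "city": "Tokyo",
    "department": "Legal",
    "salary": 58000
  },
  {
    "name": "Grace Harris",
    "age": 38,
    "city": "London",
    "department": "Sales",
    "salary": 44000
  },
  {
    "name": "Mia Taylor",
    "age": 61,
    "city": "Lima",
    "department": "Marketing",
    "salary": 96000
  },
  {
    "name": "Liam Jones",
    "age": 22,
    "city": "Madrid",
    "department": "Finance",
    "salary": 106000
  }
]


Data: 5 records
Condition: city = 'Beijing'

Checking each record:
  Judy Taylor: Beijing MATCH
  Grace Jones: Tokyo
  Grace Harris: London
  Mia Taylor: Lima
  Liam Jones: Madrid

Count: 1

1


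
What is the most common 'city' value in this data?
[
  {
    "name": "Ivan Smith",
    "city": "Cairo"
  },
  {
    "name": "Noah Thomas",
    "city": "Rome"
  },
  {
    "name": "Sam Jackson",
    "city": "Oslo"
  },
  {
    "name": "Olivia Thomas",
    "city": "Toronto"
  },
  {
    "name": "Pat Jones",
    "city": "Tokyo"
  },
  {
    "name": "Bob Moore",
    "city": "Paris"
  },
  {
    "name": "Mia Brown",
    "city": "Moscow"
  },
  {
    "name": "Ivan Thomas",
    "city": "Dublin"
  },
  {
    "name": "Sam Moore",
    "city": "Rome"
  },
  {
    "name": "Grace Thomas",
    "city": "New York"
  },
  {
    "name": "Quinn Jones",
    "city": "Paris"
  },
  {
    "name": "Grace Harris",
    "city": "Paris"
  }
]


Counting 'city' values across 12 records:

  Paris: 3 ###
  Rome: 2 ##
  Cairo: 1 #
  Oslo: 1 #
  Toronto: 1 #
  Tokyo: 1 #
  Moscow: 1 #
  Dublin: 1 #
  New York: 1 #

Most common: Paris (3 times)

Paris (3 times)


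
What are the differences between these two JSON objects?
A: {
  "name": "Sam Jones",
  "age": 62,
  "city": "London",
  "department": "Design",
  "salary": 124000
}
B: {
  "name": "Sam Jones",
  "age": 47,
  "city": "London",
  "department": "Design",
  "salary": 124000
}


Comparing each field (in key order):
  name: same
  age: DIFFERENT
  city: same
  department: same
  salary: same
Differences:
  age: 62 -> 47

1 field(s) changed

1 change: age


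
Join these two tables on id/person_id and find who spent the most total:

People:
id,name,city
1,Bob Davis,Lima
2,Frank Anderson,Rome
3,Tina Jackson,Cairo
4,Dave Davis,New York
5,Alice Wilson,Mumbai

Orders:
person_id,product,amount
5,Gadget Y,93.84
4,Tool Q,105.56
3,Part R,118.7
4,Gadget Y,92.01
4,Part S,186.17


Join on: people.id = orders.person_id

Joined rows:
  Alice Wilson (Mumbai) bought Gadget Y for $93.84
  Dave Davis (New York) bought Tool Q for $105.56
  Tina Jackson (Cairo) bought Part R for $118.7
  Dave Davis (New York) bought Gadget Y for $92.01
  Dave Davis (New York) bought Part S for $186.17

Total per person:
  Dave Davis: $383.74
  Tina Jackson: $118.70
  Alice Wilson: $93.84

Top spender: Dave Davis ($383.74)

Dave Davis ($383.74)


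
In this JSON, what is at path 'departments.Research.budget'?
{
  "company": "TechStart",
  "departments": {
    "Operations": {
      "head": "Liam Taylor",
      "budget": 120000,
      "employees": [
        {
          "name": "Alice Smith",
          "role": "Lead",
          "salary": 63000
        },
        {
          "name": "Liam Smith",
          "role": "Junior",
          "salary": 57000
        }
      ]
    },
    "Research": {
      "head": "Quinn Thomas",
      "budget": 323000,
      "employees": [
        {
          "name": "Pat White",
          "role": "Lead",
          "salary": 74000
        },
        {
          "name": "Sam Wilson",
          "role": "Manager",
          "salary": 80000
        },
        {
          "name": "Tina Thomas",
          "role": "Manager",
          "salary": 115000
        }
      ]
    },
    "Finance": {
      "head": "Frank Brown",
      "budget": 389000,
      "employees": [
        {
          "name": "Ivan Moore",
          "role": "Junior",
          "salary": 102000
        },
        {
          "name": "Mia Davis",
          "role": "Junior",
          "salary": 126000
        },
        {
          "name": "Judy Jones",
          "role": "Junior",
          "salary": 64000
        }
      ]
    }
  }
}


Path: departments.Research.budget

Navigate:
  -> departments
  -> Research
  -> budget = 323000

323000


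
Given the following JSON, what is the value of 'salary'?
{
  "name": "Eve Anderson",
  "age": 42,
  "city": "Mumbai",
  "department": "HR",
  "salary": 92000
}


Looking up field 'salary'
Value: 92000

92000


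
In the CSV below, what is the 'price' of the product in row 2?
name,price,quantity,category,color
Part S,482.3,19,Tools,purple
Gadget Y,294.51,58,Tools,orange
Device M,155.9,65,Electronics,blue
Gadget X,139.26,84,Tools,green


Query: Row 2 ('Gadget Y'), column 'price'
Value: 294.51

294.51


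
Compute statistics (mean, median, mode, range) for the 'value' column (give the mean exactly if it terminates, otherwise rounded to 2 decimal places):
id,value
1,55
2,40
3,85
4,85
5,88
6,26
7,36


Data: [55, 40, 85, 85, 88, 26, 36]
Count: 7
Sum: 415
Mean: 415/7 ≈ 59.29 (rounded to 2 decimal places)
Sorted: [26, 36, 40, 55, 85, 85, 88]
Median: 55.0
Mode: 85 (2 times)
Range: 88 - 26 = 62
Min: 26, Max: 88

mean≈59.29, median=55.0, mode=85, range=62


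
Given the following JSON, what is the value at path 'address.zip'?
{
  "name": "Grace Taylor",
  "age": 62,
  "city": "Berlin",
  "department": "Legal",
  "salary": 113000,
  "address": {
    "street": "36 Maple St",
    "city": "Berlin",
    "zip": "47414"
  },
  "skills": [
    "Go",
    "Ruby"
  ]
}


Query: address.zip
Path: address -> zip
Value: 47414

47414


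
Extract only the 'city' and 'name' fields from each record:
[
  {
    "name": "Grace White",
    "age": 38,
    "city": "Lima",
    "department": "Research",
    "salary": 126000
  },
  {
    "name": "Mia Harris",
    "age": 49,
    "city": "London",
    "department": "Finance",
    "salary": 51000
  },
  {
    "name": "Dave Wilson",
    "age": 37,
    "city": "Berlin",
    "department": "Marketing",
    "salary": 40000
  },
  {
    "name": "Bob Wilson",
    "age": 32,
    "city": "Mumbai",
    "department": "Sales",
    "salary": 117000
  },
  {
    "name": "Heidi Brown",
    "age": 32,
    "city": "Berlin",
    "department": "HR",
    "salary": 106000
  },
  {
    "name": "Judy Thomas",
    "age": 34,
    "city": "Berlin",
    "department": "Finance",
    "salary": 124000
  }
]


Original: 6 records with fields: name, age, city, department, salary
Keep: ['city', 'name']
Drop: ['age', 'department', 'salary']
Result: 6 records, 2 fields each

[
  {
    "city": "Lima",
    "name": "Grace White"
  },
  {
    "city": "London",
    "name": "Mia Harris"
  },
  {
    "city": "Berlin",
    "name": "Dave Wilson"
  },
  {
    "city": "Mumbai",
    "name": "Bob Wilson"
  },
  {
    "city": "Berlin",
    "name": "Heidi Brown"
  },
  {
    "city": "Berlin",
    "name": "Judy Thomas"
  }
]


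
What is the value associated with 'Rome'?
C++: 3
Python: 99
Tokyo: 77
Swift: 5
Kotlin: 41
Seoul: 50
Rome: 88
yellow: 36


Looking up key 'Rome'
Value: 88

88


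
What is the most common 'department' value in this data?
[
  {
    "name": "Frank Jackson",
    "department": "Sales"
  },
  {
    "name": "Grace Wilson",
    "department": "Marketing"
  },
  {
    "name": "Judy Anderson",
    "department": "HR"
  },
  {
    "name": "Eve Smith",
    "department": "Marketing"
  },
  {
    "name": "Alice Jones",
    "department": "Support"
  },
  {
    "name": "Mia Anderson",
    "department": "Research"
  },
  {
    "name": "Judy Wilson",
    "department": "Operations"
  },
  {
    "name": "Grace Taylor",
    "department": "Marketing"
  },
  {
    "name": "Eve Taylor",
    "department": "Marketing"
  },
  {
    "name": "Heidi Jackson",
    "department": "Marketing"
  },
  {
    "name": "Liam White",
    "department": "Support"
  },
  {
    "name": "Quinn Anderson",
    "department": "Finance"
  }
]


Counting 'department' values across 12 records:

  Marketing: 5 #####
  Support: 2 ##
  Sales: 1 #
  HR: 1 #
  Research: 1 #
  Operations: 1 #
  Finance: 1 #

Most common: Marketing (5 times)

Marketing (5 times)


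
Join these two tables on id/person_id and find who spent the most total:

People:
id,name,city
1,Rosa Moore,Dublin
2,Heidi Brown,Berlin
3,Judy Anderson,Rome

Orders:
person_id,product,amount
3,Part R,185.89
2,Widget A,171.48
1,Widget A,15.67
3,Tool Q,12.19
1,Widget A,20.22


Join on: people.id = orders.person_id

Joined rows:
  Judy Anderson (Rome) bought Part R for $185.89
  Heidi Brown (Berlin) bought Widget A for $171.48
  Rosa Moore (Dublin) bought Widget A for $15.67
  Judy Anderson (Rome) bought Tool Q for $12.19
  Rosa Moore (Dublin) bought Widget A for $20.22

Total per person:
  Judy Anderson: $198.08
  Heidi Brown: $171.48
  Rosa Moore: $35.89

Top spender: Judy Anderson ($198.08)

Judy Anderson ($198.08)


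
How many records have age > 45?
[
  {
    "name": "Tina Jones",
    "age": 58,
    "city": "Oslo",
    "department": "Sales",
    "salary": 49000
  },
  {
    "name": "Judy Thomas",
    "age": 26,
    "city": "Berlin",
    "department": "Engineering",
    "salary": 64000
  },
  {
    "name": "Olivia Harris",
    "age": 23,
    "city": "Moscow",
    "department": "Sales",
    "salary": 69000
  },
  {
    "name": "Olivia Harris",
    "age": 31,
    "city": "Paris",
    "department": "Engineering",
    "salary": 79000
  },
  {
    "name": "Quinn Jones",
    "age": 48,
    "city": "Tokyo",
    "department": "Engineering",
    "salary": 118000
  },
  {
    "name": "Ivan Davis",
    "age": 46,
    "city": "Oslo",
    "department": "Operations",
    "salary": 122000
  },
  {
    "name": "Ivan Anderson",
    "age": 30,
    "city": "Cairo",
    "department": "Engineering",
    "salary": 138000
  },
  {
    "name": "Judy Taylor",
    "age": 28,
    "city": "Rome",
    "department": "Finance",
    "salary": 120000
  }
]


Data: 8 records
Condition: age > 45

Checking each record:
  Tina Jones: 58 MATCH
  Judy Thomas: 26
  Olivia Harris: 23
  Olivia Harris: 31
  Quinn Jones: 48 MATCH
  Ivan Davis: 46 MATCH
  Ivan Anderson: 30
  Judy Taylor: 28

Count: 3

3


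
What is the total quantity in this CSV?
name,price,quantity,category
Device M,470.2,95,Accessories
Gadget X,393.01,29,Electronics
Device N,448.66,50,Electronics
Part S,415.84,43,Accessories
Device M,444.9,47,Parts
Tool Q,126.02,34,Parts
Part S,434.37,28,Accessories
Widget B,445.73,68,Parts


Computing total quantity:
Values: [95, 29, 50, 43, 47, 34, 28, 68]
Sum = 394

394


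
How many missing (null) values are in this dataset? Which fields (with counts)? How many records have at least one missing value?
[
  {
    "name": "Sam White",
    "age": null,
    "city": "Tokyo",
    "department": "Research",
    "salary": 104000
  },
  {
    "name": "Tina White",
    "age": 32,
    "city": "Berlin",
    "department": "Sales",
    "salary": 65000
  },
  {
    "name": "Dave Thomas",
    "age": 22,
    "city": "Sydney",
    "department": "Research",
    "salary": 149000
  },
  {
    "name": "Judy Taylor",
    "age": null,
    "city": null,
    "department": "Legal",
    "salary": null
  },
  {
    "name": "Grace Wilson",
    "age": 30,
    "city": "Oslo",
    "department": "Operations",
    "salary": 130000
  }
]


Checking for missing (null) values in 5 records:

  Sam White: age
  Tina White: complete
  Dave Thomas: complete
  Judy Taylor: age, city, salary
  Grace Wilson: complete

Per field:
  name: 0 missing
  age: 2 missing
  city: 1 missing
  department: 0 missing
  salary: 1 missing

Total missing values: 4
Records with any missing: 2

4 missing values (age: 2, city: 1, salary: 1); 2 incomplete records


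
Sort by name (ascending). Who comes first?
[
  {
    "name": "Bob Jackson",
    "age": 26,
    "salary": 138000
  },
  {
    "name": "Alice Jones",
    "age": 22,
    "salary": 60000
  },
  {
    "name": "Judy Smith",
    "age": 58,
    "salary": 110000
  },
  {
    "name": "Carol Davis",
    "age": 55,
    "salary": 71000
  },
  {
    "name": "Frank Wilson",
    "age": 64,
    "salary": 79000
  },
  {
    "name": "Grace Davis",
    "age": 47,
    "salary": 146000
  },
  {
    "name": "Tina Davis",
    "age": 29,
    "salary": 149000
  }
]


Sort by: name (ascending)

Sorted order:
  1. Alice Jones (name = Alice Jones)
  2. Bob Jackson (name = Bob Jackson)
  3. Carol Davis (name = Carol Davis)
  4. Frank Wilson (name = Frank Wilson)
  5. Grace Davis (name = Grace Davis)
  6. Judy Smith (name = Judy Smith)
  7. Tina Davis (name = Tina Davis)

First: Alice Jones

Alice Jones


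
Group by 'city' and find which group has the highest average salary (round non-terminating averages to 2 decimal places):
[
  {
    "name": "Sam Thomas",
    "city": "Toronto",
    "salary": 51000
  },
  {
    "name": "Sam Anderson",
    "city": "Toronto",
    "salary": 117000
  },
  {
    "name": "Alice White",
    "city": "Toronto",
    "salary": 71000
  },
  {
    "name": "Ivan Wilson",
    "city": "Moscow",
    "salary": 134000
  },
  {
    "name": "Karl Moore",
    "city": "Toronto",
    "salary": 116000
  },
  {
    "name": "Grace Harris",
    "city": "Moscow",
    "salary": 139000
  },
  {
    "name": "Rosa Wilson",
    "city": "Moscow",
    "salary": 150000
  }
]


Group by: city

Groups:
  Moscow: 3 people, avg salary = 423000/3 = $141000
  Toronto: 4 people, avg salary = 355000/4 = $88750

Highest average salary: Moscow ($141000)

Moscow ($141000)


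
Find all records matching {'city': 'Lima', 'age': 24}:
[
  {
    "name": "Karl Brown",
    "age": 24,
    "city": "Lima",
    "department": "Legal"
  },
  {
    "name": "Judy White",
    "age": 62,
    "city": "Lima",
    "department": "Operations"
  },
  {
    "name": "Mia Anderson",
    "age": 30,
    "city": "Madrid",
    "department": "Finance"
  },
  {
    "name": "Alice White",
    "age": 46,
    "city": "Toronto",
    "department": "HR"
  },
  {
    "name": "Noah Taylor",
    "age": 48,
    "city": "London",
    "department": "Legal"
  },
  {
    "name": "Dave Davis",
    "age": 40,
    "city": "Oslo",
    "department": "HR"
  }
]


Search criteria: {'city': 'Lima', 'age': 24}

Checking 6 records:
  Karl Brown: {city: Lima, age: 24} <-- MATCH
  Judy White: {city: Lima, age: 62}
  Mia Anderson: {city: Madrid, age: 30}
  Alice White: {city: Toronto, age: 46}
  Noah Taylor: {city: London, age: 48}
  Dave Davis: {city: Oslo, age: 40}

Matches: ["Karl Brown"]

["Karl Brown"]


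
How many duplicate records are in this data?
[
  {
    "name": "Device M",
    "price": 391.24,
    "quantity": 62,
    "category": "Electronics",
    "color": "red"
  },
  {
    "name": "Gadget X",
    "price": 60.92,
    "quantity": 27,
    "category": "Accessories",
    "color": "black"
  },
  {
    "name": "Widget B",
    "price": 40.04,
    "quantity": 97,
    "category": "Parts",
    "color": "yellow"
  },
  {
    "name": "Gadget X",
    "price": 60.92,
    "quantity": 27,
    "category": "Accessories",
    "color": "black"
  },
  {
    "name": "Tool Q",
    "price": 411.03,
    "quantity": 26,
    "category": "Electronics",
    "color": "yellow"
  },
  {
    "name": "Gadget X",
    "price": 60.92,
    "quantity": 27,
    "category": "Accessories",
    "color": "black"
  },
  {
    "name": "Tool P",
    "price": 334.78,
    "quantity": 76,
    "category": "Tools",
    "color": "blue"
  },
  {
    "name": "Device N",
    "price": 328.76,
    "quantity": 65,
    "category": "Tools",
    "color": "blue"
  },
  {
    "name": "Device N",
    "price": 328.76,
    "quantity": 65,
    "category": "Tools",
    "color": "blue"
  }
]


Checking 9 records for duplicates:

  Row 1: Device M ($391.24, qty 62)
  Row 2: Gadget X ($60.92, qty 27)
  Row 3: Widget B ($40.04, qty 97)
  Row 4: Gadget X ($60.92, qty 27) <-- DUPLICATE
  Row 5: Tool Q ($411.03, qty 26)
  Row 6: Gadget X ($60.92, qty 27) <-- DUPLICATE
  Row 7: Tool P ($334.78, qty 76)
  Row 8: Device N ($328.76, qty 65)
  Row 9: Device N ($328.76, qty 65) <-- DUPLICATE

Duplicates found: 3
Unique records: 6

3 duplicates, 6 unique


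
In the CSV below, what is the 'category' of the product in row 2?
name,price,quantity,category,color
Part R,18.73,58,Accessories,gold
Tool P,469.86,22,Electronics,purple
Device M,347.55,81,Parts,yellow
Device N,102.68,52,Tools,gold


Query: Row 2 ('Tool P'), column 'category'
Value: Electronics

Electronics


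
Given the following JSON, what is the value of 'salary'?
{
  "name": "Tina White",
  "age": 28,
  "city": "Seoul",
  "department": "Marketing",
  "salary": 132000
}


Looking up field 'salary'
Value: 132000

132000


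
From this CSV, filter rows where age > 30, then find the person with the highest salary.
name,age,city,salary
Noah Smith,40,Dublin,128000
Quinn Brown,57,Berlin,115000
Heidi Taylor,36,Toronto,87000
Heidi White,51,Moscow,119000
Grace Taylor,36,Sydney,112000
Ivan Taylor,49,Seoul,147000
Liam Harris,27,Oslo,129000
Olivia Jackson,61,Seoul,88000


Filter: age > 30
Sort by: salary (descending)

Filtered records (7):
  Ivan Taylor, age 49, salary $147000
  Noah Smith, age 40, salary $128000
  Heidi White, age 51, salary $119000
  Quinn Brown, age 57, salary $115000
  Grace Taylor, age 36, salary $112000
  Olivia Jackson, age 61, salary $88000
  Heidi Taylor, age 36, salary $87000

Highest salary: Ivan Taylor ($147000)

Ivan Taylor


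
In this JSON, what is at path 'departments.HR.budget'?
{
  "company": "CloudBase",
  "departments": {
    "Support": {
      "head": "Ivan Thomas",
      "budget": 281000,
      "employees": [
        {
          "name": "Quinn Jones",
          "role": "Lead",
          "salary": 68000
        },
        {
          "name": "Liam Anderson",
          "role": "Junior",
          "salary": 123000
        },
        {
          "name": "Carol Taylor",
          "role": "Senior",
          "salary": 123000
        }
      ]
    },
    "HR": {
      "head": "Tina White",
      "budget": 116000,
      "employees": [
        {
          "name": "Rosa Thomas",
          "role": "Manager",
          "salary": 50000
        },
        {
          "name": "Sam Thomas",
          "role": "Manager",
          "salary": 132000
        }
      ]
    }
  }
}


Path: departments.HR.budget

Navigate:
  -> departments
  -> HR
  -> budget = 116000

116000


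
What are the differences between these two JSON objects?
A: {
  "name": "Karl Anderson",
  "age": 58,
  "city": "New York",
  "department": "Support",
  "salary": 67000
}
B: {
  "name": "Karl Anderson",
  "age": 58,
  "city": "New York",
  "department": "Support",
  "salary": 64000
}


Comparing each field (in key order):
  name: same
  age: same
  city: same
  department: same
  salary: DIFFERENT
Differences:
  salary: 67000 -> 64000

1 field(s) changed

1 change: salary


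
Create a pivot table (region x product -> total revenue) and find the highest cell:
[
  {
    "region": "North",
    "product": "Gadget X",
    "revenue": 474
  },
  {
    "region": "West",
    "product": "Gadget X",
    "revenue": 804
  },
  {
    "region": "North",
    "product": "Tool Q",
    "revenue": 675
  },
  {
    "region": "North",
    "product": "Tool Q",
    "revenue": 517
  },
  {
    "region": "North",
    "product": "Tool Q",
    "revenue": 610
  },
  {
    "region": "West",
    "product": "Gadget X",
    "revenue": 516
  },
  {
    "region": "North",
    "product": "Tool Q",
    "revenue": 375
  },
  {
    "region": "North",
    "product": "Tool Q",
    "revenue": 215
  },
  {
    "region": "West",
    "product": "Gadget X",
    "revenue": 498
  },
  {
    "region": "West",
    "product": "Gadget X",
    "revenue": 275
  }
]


Pivot: region (rows) x product (columns) -> total revenue

     Gadget X      Tool Q      
North          474          2392  
West          2093             0  

Highest: North / Tool Q = $2392

North / Tool Q = $2392


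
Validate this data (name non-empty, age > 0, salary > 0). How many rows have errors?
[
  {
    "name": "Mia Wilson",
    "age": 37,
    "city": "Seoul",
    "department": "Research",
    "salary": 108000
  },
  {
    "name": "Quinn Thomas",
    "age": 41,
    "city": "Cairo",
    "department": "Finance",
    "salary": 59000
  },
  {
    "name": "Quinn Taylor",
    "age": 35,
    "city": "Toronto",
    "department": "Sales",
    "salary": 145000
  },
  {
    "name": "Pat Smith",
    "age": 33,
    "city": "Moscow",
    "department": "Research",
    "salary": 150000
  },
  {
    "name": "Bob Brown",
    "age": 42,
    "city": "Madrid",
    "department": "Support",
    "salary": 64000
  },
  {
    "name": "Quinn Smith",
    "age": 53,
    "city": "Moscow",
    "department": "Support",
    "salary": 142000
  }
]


Validating 6 records:
Rules: name non-empty, age > 0, salary > 0

  Row 1 (Mia Wilson): OK
  Row 2 (Quinn Thomas): OK
  Row 3 (Quinn Taylor): OK
  Row 4 (Pat Smith): OK
  Row 5 (Bob Brown): OK
  Row 6 (Quinn Smith): OK

Total errors: 0

0 errors


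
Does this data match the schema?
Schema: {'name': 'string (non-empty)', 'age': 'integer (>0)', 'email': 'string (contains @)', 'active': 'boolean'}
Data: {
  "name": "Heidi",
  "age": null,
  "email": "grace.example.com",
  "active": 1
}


Validating each field against schema:
  name: OK (non-empty string)
  age: FAIL (null is not an integer)
  email: FAIL ("grace.example.com" does not contain @)
  active: FAIL (1 is not a boolean)

Result: INVALID (3 errors: age, email, active)

INVALID (3 errors: age, email, active)


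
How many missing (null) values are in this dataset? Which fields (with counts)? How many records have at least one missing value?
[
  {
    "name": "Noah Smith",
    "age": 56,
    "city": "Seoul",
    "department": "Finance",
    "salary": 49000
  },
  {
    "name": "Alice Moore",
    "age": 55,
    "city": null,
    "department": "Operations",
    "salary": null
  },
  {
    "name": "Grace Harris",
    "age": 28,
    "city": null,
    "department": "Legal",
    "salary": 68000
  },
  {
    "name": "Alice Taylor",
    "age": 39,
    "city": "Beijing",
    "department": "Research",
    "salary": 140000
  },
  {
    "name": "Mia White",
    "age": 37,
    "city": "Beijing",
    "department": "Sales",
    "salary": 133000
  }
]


Checking for missing (null) values in 5 records:

  Noah Smith: complete
  Alice Moore: city, salary
  Grace Harris: city
  Alice Taylor: complete
  Mia White: complete

Per field:
  name: 0 missing
  age: 0 missing
  city: 2 missing
  department: 0 missing
  salary: 1 missing

Total missing values: 3
Records with any missing: 2

3 missing values (city: 2, salary: 1); 2 incomplete records


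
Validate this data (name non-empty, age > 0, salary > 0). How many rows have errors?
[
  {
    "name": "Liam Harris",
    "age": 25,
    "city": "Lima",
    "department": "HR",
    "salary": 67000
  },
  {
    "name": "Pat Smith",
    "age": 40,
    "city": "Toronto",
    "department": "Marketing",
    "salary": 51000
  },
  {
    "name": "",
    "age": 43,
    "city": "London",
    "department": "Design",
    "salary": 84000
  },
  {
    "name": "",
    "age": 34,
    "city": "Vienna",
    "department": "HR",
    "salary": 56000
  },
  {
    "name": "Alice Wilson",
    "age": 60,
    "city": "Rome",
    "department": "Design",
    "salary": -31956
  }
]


Validating 5 records:
Rules: name non-empty, age > 0, salary > 0

  Row 1 (Liam Harris): OK
  Row 2 (Pat Smith): OK
  Row 3 (???): empty name
  Row 4 (???): empty name
  Row 5 (Alice Wilson): negative salary: -31956

Total errors: 3

3 errors


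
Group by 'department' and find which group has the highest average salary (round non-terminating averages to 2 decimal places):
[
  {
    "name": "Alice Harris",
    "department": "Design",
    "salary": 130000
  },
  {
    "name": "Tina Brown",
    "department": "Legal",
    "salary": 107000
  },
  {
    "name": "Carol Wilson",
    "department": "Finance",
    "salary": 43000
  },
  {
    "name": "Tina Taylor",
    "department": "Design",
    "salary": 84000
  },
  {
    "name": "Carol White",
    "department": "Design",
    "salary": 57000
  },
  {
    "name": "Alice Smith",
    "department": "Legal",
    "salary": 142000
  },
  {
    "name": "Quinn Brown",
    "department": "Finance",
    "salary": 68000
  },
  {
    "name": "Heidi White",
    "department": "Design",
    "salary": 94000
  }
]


Group by: department

Groups:
  Design: 4 people, avg salary = 365000/4 = $91250
  Finance: 2 people, avg salary = 111000/2 = $55500
  Legal: 2 people, avg salary = 249000/2 = $124500

Highest average salary: Legal ($124500)

Legal ($124500)


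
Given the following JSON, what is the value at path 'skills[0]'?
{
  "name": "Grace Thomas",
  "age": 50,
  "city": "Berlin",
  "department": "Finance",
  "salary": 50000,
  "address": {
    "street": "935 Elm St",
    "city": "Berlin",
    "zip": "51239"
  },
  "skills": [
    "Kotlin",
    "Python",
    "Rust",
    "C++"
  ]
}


Query: skills[0]
Path: skills -> first element
Value: Kotlin

Kotlin


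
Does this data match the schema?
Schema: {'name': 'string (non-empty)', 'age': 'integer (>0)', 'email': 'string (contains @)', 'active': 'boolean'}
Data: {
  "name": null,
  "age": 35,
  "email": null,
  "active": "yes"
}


Validating each field against schema:
  name: FAIL (null is not a string)
  age: OK (positive integer)
  email: FAIL (null is not a string)
  active: FAIL ("yes" is not a boolean)

Result: INVALID (3 errors: name, email, active)

INVALID (3 errors: name, email, active)


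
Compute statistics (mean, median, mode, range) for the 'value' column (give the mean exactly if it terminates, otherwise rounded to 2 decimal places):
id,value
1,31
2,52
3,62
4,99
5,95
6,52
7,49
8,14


Data: [31, 52, 62, 99, 95, 52, 49, 14]
Count: 8
Sum: 454
Mean: 454/8 = 56.75
Sorted: [14, 31, 49, 52, 52, 62, 95, 99]
Median: 52.0
Mode: 52 (2 times)
Range: 99 - 14 = 85
Min: 14, Max: 99

mean=56.75, median=52.0, mode=52, range=85


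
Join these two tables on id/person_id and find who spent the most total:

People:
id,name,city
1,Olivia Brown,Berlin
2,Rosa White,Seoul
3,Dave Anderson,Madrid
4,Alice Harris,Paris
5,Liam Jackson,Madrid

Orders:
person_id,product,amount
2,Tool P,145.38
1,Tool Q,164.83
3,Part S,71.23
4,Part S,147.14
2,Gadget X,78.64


Join on: people.id = orders.person_id

Joined rows:
  Rosa White (Seoul) bought Tool P for $145.38
  Olivia Brown (Berlin) bought Tool Q for $164.83
  Dave Anderson (Madrid) bought Part S for $71.23
  Alice Harris (Paris) bought Part S for $147.14
  Rosa White (Seoul) bought Gadget X for $78.64

Total per person:
  Rosa White: $224.02
  Olivia Brown: $164.83
  Alice Harris: $147.14
  Dave Anderson: $71.23

Top spender: Rosa White ($224.02)

Rosa White ($224.02)


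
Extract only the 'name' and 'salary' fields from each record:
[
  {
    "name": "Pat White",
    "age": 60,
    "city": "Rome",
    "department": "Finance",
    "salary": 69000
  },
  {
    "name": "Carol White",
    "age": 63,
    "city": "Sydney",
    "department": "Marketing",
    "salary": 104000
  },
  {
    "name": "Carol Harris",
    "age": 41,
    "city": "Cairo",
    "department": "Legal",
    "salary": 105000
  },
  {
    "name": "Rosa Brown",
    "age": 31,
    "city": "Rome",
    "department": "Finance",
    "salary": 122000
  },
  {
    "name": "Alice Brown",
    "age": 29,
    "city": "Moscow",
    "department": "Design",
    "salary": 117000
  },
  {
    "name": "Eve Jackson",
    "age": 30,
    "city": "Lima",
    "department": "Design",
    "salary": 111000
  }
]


Original: 6 records with fields: name, age, city, department, salary
Keep: ['name', 'salary']
Drop: ['age', 'city', 'department']
Result: 6 records, 2 fields each

[
  {
    "name": "Pat White",
    "salary": 69000
  },
  {
    "name": "Carol White",
    "salary": 104000
  },
  {
    "name": "Carol Harris",
    "salary": 105000
  },
  {
    "name": "Rosa Brown",
    "salary": 122000
  },
  {
    "name": "Alice Brown",
    "salary": 117000
  },
  {
    "name": "Eve Jackson",
    "salary": 111000
  }
]


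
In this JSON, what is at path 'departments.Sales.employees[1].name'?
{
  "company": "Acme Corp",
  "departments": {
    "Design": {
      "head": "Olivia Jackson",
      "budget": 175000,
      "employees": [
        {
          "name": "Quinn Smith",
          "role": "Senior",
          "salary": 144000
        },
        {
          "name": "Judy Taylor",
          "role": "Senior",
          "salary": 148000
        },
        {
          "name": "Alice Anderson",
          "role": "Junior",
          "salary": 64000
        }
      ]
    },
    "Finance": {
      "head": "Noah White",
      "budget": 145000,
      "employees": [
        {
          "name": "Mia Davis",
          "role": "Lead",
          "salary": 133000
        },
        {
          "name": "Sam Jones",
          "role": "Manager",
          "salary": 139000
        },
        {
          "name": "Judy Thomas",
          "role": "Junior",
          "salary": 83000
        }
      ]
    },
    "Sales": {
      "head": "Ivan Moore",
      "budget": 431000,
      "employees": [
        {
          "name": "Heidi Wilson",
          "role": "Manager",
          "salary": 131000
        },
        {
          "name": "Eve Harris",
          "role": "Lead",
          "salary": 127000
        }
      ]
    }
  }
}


Path: departments.Sales.employees[1].name

Navigate:
  -> departments
  -> Sales
  -> employees[1].name = 'Eve Harris'

Eve Harris


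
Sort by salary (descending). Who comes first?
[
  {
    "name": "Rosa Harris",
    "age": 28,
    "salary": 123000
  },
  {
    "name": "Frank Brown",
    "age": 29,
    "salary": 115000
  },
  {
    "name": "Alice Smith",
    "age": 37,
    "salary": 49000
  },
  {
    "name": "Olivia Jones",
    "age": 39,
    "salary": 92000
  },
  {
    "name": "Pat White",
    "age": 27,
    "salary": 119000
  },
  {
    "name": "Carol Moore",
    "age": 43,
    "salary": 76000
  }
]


Sort by: salary (descending)

Sorted order:
  1. Rosa Harris (salary = 123000)
  2. Pat White (salary = 119000)
  3. Frank Brown (salary = 115000)
  4. Olivia Jones (salary = 92000)
  5. Carol Moore (salary = 76000)
  6. Alice Smith (salary = 49000)

First: Rosa Harris

Rosa Harris


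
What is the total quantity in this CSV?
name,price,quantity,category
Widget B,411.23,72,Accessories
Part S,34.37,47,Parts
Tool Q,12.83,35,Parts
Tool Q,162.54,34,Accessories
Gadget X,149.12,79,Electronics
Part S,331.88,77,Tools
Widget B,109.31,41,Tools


Computing total quantity:
Values: [72, 47, 35, 34, 79, 77, 41]
Sum = 385

385


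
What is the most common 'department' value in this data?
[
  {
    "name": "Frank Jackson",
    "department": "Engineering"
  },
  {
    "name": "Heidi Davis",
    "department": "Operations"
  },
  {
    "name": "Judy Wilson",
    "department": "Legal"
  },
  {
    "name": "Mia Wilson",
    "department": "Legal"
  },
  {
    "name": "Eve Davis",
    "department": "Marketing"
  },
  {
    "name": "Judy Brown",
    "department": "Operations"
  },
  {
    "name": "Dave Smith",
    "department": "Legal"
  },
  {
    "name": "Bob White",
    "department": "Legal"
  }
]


Counting 'department' values across 8 records:

  Legal: 4 ####
  Operations: 2 ##
  Engineering: 1 #
  Marketing: 1 #

Most common: Legal (4 times)

Legal (4 times)


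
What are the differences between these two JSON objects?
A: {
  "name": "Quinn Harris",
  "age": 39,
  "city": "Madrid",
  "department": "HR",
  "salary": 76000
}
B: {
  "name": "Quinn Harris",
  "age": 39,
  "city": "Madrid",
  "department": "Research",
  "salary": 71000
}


Comparing each field (in key order):
  name: same
  age: same
  city: same
  department: DIFFERENT
  salary: DIFFERENT
Differences:
  department: HR -> Research
  salary: 76000 -> 71000

2 field(s) changed

2 changes: department, salary


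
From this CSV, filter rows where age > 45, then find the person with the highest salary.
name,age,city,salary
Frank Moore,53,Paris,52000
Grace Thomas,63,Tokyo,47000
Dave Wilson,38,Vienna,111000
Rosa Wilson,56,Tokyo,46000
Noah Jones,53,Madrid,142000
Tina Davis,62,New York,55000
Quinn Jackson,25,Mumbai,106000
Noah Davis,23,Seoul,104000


Filter: age > 45
Sort by: salary (descending)

Filtered records (5):
  Noah Jones, age 53, salary $142000
  Tina Davis, age 62, salary $55000
  Frank Moore, age 53, salary $52000
  Grace Thomas, age 63, salary $47000
  Rosa Wilson, age 56, salary $46000

Highest salary: Noah Jones ($142000)

Noah Jones


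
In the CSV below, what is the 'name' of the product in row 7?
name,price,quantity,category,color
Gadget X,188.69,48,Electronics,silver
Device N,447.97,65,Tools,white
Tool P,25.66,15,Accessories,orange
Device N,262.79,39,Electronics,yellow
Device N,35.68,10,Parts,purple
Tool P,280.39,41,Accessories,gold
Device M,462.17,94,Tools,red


Query: Row 7 ('Device M'), column 'name'
Value: Device M

Device M


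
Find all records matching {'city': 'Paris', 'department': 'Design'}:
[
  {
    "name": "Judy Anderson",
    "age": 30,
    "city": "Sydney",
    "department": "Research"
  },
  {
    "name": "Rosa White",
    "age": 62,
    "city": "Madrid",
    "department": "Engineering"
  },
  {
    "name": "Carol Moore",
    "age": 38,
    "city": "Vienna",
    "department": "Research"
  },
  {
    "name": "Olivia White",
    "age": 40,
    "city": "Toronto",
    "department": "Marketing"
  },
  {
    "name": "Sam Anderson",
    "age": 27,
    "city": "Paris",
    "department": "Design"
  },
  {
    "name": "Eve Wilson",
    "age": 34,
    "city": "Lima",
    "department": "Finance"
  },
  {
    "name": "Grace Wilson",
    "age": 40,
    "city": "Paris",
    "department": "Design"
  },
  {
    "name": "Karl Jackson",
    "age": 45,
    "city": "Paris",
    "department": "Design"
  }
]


Search criteria: {'city': 'Paris', 'department': 'Design'}

Checking 8 records:
  Judy Anderson: {city: Sydney, department: Research}
  Rosa White: {city: Madrid, department: Engineering}
  Carol Moore: {city: Vienna, department: Research}
  Olivia White: {city: Toronto, department: Marketing}
  Sam Anderson: {city: Paris, department: Design} <-- MATCH
  Eve Wilson: {city: Lima, department: Finance}
  Grace Wilson: {city: Paris, department: Design} <-- MATCH
  Karl Jackson: {city: Paris, department: Design} <-- MATCH

Matches: ["Sam Anderson", "Grace Wilson", "Karl Jackson"]

["Sam Anderson", "Grace Wilson", "Karl Jackson"]


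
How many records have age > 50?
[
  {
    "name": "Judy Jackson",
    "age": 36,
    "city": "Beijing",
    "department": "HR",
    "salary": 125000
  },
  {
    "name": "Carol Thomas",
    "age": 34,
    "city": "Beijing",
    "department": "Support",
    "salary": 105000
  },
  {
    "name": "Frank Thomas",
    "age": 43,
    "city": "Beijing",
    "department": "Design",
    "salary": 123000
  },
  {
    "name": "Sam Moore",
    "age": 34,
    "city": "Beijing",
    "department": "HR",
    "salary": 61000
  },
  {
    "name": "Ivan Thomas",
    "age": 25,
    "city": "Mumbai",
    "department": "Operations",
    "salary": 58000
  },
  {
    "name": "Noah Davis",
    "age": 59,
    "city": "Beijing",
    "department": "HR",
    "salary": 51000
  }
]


Data: 6 records
Condition: age > 50

Checking each record:
  Judy Jackson: 36
  Carol Thomas: 34
  Frank Thomas: 43
  Sam Moore: 34
  Ivan Thomas: 25
  Noah Davis: 59 MATCH

Count: 1

1


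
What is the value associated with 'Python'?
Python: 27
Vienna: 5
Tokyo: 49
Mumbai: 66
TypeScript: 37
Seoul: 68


Looking up key 'Python'
Value: 27

27


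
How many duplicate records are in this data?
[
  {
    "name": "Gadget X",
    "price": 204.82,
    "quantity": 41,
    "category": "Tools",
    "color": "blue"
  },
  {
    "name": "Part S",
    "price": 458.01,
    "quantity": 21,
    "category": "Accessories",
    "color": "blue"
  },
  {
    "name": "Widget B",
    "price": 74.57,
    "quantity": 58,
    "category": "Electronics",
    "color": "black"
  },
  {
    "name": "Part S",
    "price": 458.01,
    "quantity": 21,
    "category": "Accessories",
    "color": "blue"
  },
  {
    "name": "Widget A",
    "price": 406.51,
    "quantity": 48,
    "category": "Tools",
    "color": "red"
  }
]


Checking 5 records for duplicates:

  Row 1: Gadget X ($204.82, qty 41)
  Row 2: Part S ($458.01, qty 21)
  Row 3: Widget B ($74.57, qty 58)
  Row 4: Part S ($458.01, qty 21) <-- DUPLICATE
  Row 5: Widget A ($406.51, qty 48)

Duplicates found: 1
Unique records: 4

1 duplicates, 4 unique


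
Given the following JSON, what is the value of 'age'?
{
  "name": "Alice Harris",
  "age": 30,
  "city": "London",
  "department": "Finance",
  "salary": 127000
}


Looking up field 'age'
Value: 30

30


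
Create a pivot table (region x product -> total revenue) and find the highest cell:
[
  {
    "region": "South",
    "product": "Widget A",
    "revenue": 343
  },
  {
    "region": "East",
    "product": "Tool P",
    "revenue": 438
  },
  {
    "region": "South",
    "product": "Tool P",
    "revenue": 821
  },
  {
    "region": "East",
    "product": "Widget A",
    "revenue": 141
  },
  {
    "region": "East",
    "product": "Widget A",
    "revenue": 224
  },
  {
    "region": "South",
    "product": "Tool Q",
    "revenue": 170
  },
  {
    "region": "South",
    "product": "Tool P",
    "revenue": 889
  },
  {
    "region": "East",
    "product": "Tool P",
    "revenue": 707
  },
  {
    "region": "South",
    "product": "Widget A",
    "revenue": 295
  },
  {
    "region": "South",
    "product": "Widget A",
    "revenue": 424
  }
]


Pivot: region (rows) x product (columns) -> total revenue

     Tool P        Tool Q        Widget A    
East          1145             0           365  
South         1710           170          1062  

Highest: South / Tool P = $1710

South / Tool P = $1710
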